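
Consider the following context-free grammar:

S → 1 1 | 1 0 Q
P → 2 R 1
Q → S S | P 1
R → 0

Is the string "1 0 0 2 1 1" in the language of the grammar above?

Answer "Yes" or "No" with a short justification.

No - no valid derivation exists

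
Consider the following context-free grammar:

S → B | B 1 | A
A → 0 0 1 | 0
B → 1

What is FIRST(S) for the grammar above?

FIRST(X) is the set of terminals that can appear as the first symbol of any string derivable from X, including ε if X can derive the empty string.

We compute FIRST(S) using the standard algorithm.
FIRST(A) = {0}
FIRST(B) = {1}
FIRST(S) = {0, 1}
Therefore, FIRST(S) = {0, 1}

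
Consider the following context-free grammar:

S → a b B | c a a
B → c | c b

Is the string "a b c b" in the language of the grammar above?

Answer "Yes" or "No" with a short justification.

Yes - a valid derivation exists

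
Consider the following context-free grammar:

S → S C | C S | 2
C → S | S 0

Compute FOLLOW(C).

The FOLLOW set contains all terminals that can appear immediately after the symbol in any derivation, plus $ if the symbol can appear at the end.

We compute FOLLOW(C) using the standard algorithm.
FOLLOW(S) starts with {$}.
FIRST(C) = {2}
FIRST(S) = {2}
FOLLOW(C) = {$, 0, 2}
FOLLOW(S) = {$, 0, 2}
Therefore, FOLLOW(C) = {$, 0, 2}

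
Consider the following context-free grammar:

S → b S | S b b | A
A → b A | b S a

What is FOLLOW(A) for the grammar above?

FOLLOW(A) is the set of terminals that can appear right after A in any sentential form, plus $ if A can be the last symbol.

We compute FOLLOW(A) using the standard algorithm.
FOLLOW(S) starts with {$}.
FIRST(A) = {b}
FIRST(S) = {b}
FOLLOW(A) = {$, a, b}
FOLLOW(S) = {$, a, b}
Therefore, FOLLOW(A) = {$, a, b}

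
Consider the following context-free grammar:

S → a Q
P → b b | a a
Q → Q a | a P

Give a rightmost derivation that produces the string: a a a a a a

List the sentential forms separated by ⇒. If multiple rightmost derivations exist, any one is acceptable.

S ⇒ a Q ⇒ a Q a ⇒ a Q a a ⇒ a a P a a ⇒ a a a a a a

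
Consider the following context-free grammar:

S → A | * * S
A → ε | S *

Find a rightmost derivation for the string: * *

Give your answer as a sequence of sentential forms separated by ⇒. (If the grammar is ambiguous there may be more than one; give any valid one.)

S ⇒ * * S ⇒ * * A ⇒ * *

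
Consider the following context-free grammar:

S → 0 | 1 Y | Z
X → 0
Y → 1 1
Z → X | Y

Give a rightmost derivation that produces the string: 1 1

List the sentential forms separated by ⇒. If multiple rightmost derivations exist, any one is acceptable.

S ⇒ Z ⇒ Y ⇒ 1 1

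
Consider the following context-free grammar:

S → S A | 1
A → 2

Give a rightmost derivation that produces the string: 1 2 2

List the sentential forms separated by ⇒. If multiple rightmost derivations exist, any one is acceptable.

S ⇒ S A ⇒ S 2 ⇒ S A 2 ⇒ S 2 2 ⇒ 1 2 2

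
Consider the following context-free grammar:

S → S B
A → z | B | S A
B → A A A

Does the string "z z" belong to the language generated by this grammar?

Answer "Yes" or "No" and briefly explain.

No - no valid derivation exists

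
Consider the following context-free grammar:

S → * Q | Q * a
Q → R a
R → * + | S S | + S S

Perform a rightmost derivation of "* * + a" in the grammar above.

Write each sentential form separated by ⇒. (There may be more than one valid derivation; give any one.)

S ⇒ * Q ⇒ * R a ⇒ * * + a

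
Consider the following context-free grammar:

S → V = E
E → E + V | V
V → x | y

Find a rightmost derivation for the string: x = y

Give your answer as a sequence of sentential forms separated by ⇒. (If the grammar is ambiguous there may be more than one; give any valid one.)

S ⇒ V = E ⇒ V = V ⇒ V = y ⇒ x = y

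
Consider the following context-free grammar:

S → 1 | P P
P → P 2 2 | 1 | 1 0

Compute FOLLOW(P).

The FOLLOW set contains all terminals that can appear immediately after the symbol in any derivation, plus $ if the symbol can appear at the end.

We compute FOLLOW(P) using the standard algorithm.
FOLLOW(S) starts with {$}.
FIRST(P) = {1}
FIRST(S) = {1}
FOLLOW(P) = {$, 1, 2}
FOLLOW(S) = {$}
Therefore, FOLLOW(P) = {$, 1, 2}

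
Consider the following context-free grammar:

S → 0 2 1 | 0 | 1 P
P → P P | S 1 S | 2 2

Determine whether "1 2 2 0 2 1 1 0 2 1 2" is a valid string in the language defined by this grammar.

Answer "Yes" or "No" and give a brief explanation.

No - no valid derivation exists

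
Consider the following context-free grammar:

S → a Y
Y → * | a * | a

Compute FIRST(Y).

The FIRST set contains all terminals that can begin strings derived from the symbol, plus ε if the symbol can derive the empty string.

We compute FIRST(Y) using the standard algorithm.
FIRST(S) = {a}
FIRST(Y) = {*, a}
Therefore, FIRST(Y) = {*, a}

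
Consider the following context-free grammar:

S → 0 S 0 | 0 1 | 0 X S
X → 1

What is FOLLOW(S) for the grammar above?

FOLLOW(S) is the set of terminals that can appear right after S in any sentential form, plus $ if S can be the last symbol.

We compute FOLLOW(S) using the standard algorithm.
FOLLOW(S) starts with {$}.
FIRST(S) = {0}
FIRST(X) = {1}
FOLLOW(S) = {$, 0}
FOLLOW(X) = {0}
Therefore, FOLLOW(S) = {$, 0}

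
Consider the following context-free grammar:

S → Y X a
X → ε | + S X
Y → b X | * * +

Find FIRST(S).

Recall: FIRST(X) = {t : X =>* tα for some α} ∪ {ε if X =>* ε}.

We compute FIRST(S) using the standard algorithm.
FIRST(S) = {*, b}
FIRST(X) = {+, ε}
FIRST(Y) = {*, b}
Therefore, FIRST(S) = {*, b}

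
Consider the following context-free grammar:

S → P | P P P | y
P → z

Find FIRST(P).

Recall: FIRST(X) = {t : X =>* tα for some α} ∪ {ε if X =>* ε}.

We compute FIRST(P) using the standard algorithm.
FIRST(P) = {z}
FIRST(S) = {y, z}
Therefore, FIRST(P) = {z}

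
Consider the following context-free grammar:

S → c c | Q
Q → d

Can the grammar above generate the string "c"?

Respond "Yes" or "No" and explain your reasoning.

No - no valid derivation exists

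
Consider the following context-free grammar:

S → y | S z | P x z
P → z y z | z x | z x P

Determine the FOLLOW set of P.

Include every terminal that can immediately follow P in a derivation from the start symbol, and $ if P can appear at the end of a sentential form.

We compute FOLLOW(P) using the standard algorithm.
FOLLOW(S) starts with {$}.
FIRST(P) = {z}
FIRST(S) = {y, z}
FOLLOW(P) = {x}
FOLLOW(S) = {$, z}
Therefore, FOLLOW(P) = {x}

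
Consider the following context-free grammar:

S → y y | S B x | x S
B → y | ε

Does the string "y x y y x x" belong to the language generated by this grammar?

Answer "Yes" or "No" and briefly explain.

No - no valid derivation exists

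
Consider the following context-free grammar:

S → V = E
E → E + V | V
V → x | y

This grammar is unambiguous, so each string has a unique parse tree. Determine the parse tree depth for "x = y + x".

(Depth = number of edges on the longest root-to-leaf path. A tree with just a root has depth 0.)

4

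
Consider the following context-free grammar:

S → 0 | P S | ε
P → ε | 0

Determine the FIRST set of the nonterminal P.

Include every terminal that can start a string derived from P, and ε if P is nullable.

We compute FIRST(P) using the standard algorithm.
FIRST(P) = {0, ε}
FIRST(S) = {0, ε}
Therefore, FIRST(P) = {0, ε}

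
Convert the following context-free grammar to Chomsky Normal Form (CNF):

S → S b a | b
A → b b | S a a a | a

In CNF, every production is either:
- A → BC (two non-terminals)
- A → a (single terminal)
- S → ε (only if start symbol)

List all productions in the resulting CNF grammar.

TB → b; TA → a; S → b; A → a; S → S X0; X0 → TB TA; A → TB TB; A → S X1; X1 → TA X2; X2 → TA TA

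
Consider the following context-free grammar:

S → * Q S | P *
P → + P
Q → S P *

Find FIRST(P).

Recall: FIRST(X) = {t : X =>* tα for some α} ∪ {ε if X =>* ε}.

We compute FIRST(P) using the standard algorithm.
FIRST(P) = {+}
FIRST(Q) = {*, +}
FIRST(S) = {*, +}
Therefore, FIRST(P) = {+}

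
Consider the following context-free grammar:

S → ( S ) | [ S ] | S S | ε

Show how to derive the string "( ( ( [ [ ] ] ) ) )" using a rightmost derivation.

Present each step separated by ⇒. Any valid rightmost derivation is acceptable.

S ⇒ ( S ) ⇒ ( ( S ) ) ⇒ ( ( ( S ) ) ) ⇒ ( ( ( [ S ] ) ) ) ⇒ ( ( ( [ [ S ] ] ) ) ) ⇒ ( ( ( [ [ ] ] ) ) )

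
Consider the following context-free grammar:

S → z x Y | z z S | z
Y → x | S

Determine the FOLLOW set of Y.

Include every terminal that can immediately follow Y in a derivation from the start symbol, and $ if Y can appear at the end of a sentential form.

We compute FOLLOW(Y) using the standard algorithm.
FOLLOW(S) starts with {$}.
FIRST(S) = {z}
FIRST(Y) = {x, z}
FOLLOW(S) = {$}
FOLLOW(Y) = {$}
Therefore, FOLLOW(Y) = {$}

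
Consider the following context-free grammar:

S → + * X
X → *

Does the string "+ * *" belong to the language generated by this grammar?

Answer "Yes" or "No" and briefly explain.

Yes - a valid derivation exists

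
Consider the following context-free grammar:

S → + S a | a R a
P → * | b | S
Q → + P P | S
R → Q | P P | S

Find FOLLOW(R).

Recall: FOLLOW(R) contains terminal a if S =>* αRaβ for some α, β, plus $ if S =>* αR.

We compute FOLLOW(R) using the standard algorithm.
FOLLOW(S) starts with {$}.
FIRST(P) = {*, +, a, b}
FIRST(Q) = {+, a}
FIRST(R) = {*, +, a, b}
FIRST(S) = {+, a}
FOLLOW(P) = {*, +, a, b}
FOLLOW(Q) = {a}
FOLLOW(R) = {a}
FOLLOW(S) = {$, *, +, a, b}
Therefore, FOLLOW(R) = {a}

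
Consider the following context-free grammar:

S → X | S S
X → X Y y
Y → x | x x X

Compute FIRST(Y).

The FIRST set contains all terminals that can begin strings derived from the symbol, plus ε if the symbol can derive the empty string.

We compute FIRST(Y) using the standard algorithm.
FIRST(S) = {}
FIRST(X) = {}
FIRST(Y) = {x}
Therefore, FIRST(Y) = {x}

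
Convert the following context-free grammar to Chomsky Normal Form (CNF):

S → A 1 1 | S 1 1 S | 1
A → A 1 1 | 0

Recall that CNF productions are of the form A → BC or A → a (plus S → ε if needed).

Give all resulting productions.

T1 → 1; S → 1; A → 0; S → A X0; X0 → T1 T1; S → S X1; X1 → T1 X2; X2 → T1 S; A → A X3; X3 → T1 T1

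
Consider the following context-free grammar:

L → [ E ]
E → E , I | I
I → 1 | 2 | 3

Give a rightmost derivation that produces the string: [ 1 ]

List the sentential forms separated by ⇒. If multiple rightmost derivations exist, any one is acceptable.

L ⇒ [ E ] ⇒ [ I ] ⇒ [ 1 ]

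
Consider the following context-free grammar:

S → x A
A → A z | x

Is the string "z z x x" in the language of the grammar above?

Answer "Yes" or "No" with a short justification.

No - no valid derivation exists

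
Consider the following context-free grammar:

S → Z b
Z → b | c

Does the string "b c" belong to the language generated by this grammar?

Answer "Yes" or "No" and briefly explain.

No - no valid derivation exists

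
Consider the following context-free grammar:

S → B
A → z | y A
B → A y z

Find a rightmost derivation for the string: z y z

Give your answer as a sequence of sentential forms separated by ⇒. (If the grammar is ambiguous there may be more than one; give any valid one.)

S ⇒ B ⇒ A y z ⇒ z y z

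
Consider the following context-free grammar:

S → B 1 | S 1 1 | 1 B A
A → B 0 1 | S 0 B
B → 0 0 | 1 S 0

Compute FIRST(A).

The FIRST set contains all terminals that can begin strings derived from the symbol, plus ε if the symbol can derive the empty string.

We compute FIRST(A) using the standard algorithm.
FIRST(A) = {0, 1}
FIRST(B) = {0, 1}
FIRST(S) = {0, 1}
Therefore, FIRST(A) = {0, 1}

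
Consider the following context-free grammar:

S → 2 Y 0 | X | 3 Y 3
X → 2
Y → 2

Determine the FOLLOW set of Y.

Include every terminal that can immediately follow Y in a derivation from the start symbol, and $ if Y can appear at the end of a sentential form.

We compute FOLLOW(Y) using the standard algorithm.
FOLLOW(S) starts with {$}.
FIRST(S) = {2, 3}
FIRST(X) = {2}
FIRST(Y) = {2}
FOLLOW(S) = {$}
FOLLOW(X) = {$}
FOLLOW(Y) = {0, 3}
Therefore, FOLLOW(Y) = {0, 3}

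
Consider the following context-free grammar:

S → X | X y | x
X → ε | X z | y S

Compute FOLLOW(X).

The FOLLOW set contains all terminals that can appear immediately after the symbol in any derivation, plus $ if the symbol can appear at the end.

We compute FOLLOW(X) using the standard algorithm.
FOLLOW(S) starts with {$}.
FIRST(S) = {x, y, z, ε}
FIRST(X) = {y, z, ε}
FOLLOW(S) = {$, y, z}
FOLLOW(X) = {$, y, z}
Therefore, FOLLOW(X) = {$, y, z}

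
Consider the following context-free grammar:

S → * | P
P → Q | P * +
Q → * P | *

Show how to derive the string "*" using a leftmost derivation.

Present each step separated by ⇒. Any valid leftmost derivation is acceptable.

S ⇒ P ⇒ Q ⇒ *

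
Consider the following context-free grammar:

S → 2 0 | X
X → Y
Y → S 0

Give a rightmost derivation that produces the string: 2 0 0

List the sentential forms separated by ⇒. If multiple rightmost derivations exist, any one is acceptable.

S ⇒ X ⇒ Y ⇒ S 0 ⇒ 2 0 0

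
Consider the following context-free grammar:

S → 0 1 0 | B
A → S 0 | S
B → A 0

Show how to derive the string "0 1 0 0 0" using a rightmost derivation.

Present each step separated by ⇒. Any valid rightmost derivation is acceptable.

S ⇒ B ⇒ A 0 ⇒ S 0 0 ⇒ 0 1 0 0 0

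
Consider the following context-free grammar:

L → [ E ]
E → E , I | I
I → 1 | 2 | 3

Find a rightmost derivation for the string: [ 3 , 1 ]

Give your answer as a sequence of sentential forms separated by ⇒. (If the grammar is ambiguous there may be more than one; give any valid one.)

L ⇒ [ E ] ⇒ [ E , I ] ⇒ [ E , 1 ] ⇒ [ I , 1 ] ⇒ [ 3 , 1 ]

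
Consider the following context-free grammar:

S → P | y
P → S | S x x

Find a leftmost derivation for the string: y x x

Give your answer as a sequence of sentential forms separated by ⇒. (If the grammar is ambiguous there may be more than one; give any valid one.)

S ⇒ P ⇒ S x x ⇒ y x x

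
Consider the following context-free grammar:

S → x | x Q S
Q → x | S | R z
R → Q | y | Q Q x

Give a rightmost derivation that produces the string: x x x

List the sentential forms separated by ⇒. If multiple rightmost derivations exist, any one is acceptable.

S ⇒ x Q S ⇒ x Q x ⇒ x x x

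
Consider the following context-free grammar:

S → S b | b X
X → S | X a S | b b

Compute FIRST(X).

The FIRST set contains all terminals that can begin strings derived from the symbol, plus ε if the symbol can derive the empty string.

We compute FIRST(X) using the standard algorithm.
FIRST(S) = {b}
FIRST(X) = {b}
Therefore, FIRST(X) = {b}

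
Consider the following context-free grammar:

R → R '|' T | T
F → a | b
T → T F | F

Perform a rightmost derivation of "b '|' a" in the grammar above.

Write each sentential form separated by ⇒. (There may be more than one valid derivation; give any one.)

R ⇒ R '|' T ⇒ R '|' F ⇒ R '|' a ⇒ T '|' a ⇒ F '|' a ⇒ b '|' a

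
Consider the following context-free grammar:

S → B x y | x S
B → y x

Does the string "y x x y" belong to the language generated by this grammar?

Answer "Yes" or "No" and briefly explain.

Yes - a valid derivation exists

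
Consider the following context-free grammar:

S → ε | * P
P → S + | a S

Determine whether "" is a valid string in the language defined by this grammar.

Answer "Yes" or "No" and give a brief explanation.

Yes - a valid derivation exists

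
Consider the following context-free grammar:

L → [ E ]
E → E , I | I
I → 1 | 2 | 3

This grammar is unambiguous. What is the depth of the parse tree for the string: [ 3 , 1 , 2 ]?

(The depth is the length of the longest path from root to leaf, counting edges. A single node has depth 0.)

5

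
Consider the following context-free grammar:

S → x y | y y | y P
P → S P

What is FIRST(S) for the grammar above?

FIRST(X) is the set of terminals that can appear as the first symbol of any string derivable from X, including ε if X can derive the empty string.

We compute FIRST(S) using the standard algorithm.
FIRST(P) = {x, y}
FIRST(S) = {x, y}
Therefore, FIRST(S) = {x, y}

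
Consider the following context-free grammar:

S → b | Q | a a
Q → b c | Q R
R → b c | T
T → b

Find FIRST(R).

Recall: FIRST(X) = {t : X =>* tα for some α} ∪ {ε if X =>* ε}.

We compute FIRST(R) using the standard algorithm.
FIRST(Q) = {b}
FIRST(R) = {b}
FIRST(S) = {a, b}
FIRST(T) = {b}
Therefore, FIRST(R) = {b}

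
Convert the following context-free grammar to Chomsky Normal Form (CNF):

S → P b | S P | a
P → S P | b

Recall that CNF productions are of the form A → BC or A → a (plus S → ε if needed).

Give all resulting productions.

TB → b; S → a; P → b; S → P TB; S → S P; P → S P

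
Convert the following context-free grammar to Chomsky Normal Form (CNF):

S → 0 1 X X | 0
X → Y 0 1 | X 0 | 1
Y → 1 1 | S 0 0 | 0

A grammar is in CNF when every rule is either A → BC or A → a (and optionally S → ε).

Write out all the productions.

T0 → 0; T1 → 1; S → 0; X → 1; Y → 0; S → T0 X0; X0 → T1 X1; X1 → X X; X → Y X2; X2 → T0 T1; X → X T0; Y → T1 T1; Y → S X3; X3 → T0 T0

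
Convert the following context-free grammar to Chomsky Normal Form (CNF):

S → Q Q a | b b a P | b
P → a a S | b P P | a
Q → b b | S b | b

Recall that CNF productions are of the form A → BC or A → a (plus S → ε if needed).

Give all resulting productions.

TA → a; TB → b; S → b; P → a; Q → b; S → Q X0; X0 → Q TA; S → TB X1; X1 → TB X2; X2 → TA P; P → TA X3; X3 → TA S; P → TB X4; X4 → P P; Q → TB TB; Q → S TB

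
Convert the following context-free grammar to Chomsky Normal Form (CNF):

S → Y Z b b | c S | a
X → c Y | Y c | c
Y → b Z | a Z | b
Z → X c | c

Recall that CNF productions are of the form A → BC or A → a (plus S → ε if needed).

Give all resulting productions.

TB → b; TC → c; S → a; X → c; TA → a; Y → b; Z → c; S → Y X0; X0 → Z X1; X1 → TB TB; S → TC S; X → TC Y; X → Y TC; Y → TB Z; Y → TA Z; Z → X TC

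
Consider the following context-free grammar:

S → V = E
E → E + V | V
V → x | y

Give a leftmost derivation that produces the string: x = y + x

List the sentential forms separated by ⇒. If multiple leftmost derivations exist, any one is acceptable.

S ⇒ V = E ⇒ x = E ⇒ x = E + V ⇒ x = V + V ⇒ x = y + V ⇒ x = y + x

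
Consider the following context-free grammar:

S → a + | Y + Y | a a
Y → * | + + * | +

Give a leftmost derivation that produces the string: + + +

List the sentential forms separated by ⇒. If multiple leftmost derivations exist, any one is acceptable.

S ⇒ Y + Y ⇒ + + Y ⇒ + + +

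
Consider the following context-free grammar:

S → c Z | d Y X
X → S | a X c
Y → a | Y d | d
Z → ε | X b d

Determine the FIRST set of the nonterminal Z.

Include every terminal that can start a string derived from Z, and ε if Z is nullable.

We compute FIRST(Z) using the standard algorithm.
FIRST(S) = {c, d}
FIRST(X) = {a, c, d}
FIRST(Y) = {a, d}
FIRST(Z) = {a, c, d, ε}
Therefore, FIRST(Z) = {a, c, d, ε}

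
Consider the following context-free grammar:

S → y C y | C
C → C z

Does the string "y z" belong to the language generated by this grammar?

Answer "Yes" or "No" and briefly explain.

No - no valid derivation exists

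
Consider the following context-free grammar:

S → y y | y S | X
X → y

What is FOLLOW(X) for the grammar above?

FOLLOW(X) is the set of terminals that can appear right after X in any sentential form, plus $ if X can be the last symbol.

We compute FOLLOW(X) using the standard algorithm.
FOLLOW(S) starts with {$}.
FIRST(S) = {y}
FIRST(X) = {y}
FOLLOW(S) = {$}
FOLLOW(X) = {$}
Therefore, FOLLOW(X) = {$}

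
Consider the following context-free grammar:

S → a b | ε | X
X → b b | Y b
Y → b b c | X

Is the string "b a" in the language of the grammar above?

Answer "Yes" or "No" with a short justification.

No - no valid derivation exists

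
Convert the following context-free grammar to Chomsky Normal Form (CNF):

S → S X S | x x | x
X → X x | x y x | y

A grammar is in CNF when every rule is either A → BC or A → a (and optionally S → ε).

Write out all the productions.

TX → x; S → x; TY → y; X → y; S → S X0; X0 → X S; S → TX TX; X → X TX; X → TX X1; X1 → TY TX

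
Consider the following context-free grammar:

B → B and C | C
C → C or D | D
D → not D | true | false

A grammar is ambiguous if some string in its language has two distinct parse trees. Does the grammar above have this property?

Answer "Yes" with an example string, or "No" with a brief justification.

No - the grammar is unambiguous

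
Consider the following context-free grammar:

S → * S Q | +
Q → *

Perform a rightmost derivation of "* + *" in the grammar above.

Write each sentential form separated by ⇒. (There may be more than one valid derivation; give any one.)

S ⇒ * S Q ⇒ * S * ⇒ * + *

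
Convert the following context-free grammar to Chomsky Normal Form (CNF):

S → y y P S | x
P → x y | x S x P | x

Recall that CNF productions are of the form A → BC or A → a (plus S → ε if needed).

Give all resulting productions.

TY → y; S → x; TX → x; P → x; S → TY X0; X0 → TY X1; X1 → P S; P → TX TY; P → TX X2; X2 → S X3; X3 → TX P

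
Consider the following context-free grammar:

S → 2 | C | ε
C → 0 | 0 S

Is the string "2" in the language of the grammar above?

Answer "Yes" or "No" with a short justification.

Yes - a valid derivation exists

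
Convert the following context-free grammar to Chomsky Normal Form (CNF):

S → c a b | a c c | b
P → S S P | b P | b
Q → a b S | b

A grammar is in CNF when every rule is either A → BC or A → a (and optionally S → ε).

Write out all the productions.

TC → c; TA → a; TB → b; S → b; P → b; Q → b; S → TC X0; X0 → TA TB; S → TA X1; X1 → TC TC; P → S X2; X2 → S P; P → TB P; Q → TA X3; X3 → TB S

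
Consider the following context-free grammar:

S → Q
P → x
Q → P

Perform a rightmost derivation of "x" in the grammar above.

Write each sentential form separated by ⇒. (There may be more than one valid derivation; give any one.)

S ⇒ Q ⇒ P ⇒ x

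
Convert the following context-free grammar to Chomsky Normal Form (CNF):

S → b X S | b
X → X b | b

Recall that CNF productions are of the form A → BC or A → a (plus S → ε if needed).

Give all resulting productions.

TB → b; S → b; X → b; S → TB X0; X0 → X S; X → X TB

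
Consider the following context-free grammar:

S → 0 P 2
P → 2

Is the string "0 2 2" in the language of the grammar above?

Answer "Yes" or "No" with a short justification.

Yes - a valid derivation exists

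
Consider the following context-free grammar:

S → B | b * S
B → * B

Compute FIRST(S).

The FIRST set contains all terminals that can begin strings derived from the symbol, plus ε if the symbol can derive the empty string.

We compute FIRST(S) using the standard algorithm.
FIRST(B) = {*}
FIRST(S) = {*, b}
Therefore, FIRST(S) = {*, b}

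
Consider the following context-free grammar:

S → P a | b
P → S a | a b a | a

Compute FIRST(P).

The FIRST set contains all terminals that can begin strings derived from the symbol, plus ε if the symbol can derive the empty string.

We compute FIRST(P) using the standard algorithm.
FIRST(P) = {a, b}
FIRST(S) = {a, b}
Therefore, FIRST(P) = {a, b}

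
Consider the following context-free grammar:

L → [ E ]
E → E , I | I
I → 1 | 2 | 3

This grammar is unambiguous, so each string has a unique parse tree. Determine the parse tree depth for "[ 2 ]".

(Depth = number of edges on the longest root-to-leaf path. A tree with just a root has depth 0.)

3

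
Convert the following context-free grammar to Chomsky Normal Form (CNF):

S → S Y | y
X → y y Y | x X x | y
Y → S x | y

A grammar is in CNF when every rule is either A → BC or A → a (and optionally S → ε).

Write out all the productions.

S → y; TY → y; TX → x; X → y; Y → y; S → S Y; X → TY X0; X0 → TY Y; X → TX X1; X1 → X TX; Y → S TX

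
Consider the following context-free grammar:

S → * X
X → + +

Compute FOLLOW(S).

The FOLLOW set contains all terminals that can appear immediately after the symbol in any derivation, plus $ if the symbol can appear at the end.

We compute FOLLOW(S) using the standard algorithm.
FOLLOW(S) starts with {$}.
FIRST(S) = {*}
FIRST(X) = {+}
FOLLOW(S) = {$}
FOLLOW(X) = {$}
Therefore, FOLLOW(S) = {$}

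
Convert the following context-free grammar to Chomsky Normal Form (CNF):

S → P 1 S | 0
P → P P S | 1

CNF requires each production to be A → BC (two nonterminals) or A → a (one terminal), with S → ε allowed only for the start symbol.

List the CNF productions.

T1 → 1; S → 0; P → 1; S → P X0; X0 → T1 S; P → P X1; X1 → P S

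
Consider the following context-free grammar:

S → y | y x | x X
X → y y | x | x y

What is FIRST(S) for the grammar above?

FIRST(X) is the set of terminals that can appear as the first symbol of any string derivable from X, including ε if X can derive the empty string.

We compute FIRST(S) using the standard algorithm.
FIRST(S) = {x, y}
FIRST(X) = {x, y}
Therefore, FIRST(S) = {x, y}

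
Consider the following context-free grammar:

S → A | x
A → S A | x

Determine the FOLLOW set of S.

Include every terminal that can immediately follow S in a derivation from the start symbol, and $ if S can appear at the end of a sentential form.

We compute FOLLOW(S) using the standard algorithm.
FOLLOW(S) starts with {$}.
FIRST(A) = {x}
FIRST(S) = {x}
FOLLOW(A) = {$, x}
FOLLOW(S) = {$, x}
Therefore, FOLLOW(S) = {$, x}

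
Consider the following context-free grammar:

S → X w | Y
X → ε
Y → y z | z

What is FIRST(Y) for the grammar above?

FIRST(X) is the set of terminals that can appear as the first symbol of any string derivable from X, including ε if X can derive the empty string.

We compute FIRST(Y) using the standard algorithm.
FIRST(S) = {w, y, z}
FIRST(X) = {ε}
FIRST(Y) = {y, z}
Therefore, FIRST(Y) = {y, z}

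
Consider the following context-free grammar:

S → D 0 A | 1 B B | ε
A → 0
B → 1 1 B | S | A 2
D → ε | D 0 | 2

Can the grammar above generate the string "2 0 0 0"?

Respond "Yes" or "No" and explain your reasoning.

Yes - a valid derivation exists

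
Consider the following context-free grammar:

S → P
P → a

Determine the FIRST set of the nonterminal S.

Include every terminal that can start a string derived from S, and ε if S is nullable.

We compute FIRST(S) using the standard algorithm.
FIRST(P) = {a}
FIRST(S) = {a}
Therefore, FIRST(S) = {a}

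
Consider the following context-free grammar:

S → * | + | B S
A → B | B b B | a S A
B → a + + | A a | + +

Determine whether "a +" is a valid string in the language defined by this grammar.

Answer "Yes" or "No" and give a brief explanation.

No - no valid derivation exists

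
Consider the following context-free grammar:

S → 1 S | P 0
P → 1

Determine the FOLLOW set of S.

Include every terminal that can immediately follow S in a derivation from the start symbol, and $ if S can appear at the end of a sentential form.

We compute FOLLOW(S) using the standard algorithm.
FOLLOW(S) starts with {$}.
FIRST(P) = {1}
FIRST(S) = {1}
FOLLOW(P) = {0}
FOLLOW(S) = {$}
Therefore, FOLLOW(S) = {$}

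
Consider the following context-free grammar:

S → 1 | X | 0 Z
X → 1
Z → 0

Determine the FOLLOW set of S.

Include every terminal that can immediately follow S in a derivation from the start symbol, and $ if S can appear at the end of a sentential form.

We compute FOLLOW(S) using the standard algorithm.
FOLLOW(S) starts with {$}.
FIRST(S) = {0, 1}
FIRST(X) = {1}
FIRST(Z) = {0}
FOLLOW(S) = {$}
FOLLOW(X) = {$}
FOLLOW(Z) = {$}
Therefore, FOLLOW(S) = {$}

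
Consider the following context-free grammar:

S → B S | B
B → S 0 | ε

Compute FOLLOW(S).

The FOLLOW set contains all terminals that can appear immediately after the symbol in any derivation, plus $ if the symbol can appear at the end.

We compute FOLLOW(S) using the standard algorithm.
FOLLOW(S) starts with {$}.
FIRST(B) = {0, ε}
FIRST(S) = {0, ε}
FOLLOW(B) = {$, 0}
FOLLOW(S) = {$, 0}
Therefore, FOLLOW(S) = {$, 0}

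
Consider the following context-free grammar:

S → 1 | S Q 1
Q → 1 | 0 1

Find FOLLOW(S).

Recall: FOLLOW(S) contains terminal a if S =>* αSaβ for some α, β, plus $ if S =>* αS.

We compute FOLLOW(S) using the standard algorithm.
FOLLOW(S) starts with {$}.
FIRST(Q) = {0, 1}
FIRST(S) = {1}
FOLLOW(Q) = {1}
FOLLOW(S) = {$, 0, 1}
Therefore, FOLLOW(S) = {$, 0, 1}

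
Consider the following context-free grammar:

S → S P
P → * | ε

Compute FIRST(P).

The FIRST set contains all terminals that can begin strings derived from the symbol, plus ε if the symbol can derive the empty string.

We compute FIRST(P) using the standard algorithm.
FIRST(P) = {*, ε}
FIRST(S) = {}
Therefore, FIRST(P) = {*, ε}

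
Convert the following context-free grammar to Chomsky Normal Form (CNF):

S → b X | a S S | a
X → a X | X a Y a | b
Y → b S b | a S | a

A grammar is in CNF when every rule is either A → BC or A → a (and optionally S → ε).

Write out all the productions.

TB → b; TA → a; S → a; X → b; Y → a; S → TB X; S → TA X0; X0 → S S; X → TA X; X → X X1; X1 → TA X2; X2 → Y TA; Y → TB X3; X3 → S TB; Y → TA S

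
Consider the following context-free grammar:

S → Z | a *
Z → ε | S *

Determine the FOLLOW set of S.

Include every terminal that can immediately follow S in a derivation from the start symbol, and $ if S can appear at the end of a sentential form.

We compute FOLLOW(S) using the standard algorithm.
FOLLOW(S) starts with {$}.
FIRST(S) = {*, a, ε}
FIRST(Z) = {*, a, ε}
FOLLOW(S) = {$, *}
FOLLOW(Z) = {$, *}
Therefore, FOLLOW(S) = {$, *}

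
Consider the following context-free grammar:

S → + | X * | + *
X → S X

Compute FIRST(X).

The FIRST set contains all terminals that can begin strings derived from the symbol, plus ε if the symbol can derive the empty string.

We compute FIRST(X) using the standard algorithm.
FIRST(S) = {+}
FIRST(X) = {+}
Therefore, FIRST(X) = {+}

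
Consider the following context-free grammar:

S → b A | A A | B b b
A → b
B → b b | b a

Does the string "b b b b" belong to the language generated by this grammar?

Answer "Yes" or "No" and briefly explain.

Yes - a valid derivation exists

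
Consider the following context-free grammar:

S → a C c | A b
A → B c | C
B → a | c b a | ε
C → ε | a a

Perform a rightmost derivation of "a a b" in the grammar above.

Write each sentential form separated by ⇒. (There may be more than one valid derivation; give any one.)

S ⇒ A b ⇒ C b ⇒ a a b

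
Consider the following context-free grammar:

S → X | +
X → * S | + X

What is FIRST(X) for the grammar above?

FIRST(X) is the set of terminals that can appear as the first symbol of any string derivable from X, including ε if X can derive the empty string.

We compute FIRST(X) using the standard algorithm.
FIRST(S) = {*, +}
FIRST(X) = {*, +}
Therefore, FIRST(X) = {*, +}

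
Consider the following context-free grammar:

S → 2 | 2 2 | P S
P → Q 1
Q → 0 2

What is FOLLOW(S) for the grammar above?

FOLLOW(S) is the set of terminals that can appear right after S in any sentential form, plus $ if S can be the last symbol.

We compute FOLLOW(S) using the standard algorithm.
FOLLOW(S) starts with {$}.
FIRST(P) = {0}
FIRST(Q) = {0}
FIRST(S) = {0, 2}
FOLLOW(P) = {0, 2}
FOLLOW(Q) = {1}
FOLLOW(S) = {$}
Therefore, FOLLOW(S) = {$}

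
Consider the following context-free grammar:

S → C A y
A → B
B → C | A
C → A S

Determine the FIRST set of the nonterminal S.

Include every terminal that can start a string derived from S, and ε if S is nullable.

We compute FIRST(S) using the standard algorithm.
FIRST(A) = {}
FIRST(B) = {}
FIRST(C) = {}
FIRST(S) = {}
Therefore, FIRST(S) = {}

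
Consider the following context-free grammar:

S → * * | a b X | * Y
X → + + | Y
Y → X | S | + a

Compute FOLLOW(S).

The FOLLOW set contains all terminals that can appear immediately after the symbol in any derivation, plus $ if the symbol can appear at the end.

We compute FOLLOW(S) using the standard algorithm.
FOLLOW(S) starts with {$}.
FIRST(S) = {*, a}
FIRST(X) = {*, +, a}
FIRST(Y) = {*, +, a}
FOLLOW(S) = {$}
FOLLOW(X) = {$}
FOLLOW(Y) = {$}
Therefore, FOLLOW(S) = {$}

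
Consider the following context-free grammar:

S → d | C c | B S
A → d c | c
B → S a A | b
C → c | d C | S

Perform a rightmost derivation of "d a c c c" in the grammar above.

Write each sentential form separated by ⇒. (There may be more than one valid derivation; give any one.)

S ⇒ B S ⇒ B C c ⇒ B c c ⇒ S a A c c ⇒ S a c c c ⇒ d a c c c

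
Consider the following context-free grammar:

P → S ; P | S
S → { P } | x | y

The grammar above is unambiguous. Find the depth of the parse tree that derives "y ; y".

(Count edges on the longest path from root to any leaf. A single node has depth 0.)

3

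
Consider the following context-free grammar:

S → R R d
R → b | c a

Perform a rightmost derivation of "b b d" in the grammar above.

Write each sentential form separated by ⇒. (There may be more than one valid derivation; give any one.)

S ⇒ R R d ⇒ R b d ⇒ b b d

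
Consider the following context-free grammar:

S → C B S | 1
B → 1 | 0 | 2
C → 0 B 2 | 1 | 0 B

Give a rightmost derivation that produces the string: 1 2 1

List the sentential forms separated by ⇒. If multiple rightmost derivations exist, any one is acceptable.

S ⇒ C B S ⇒ C B 1 ⇒ C 2 1 ⇒ 1 2 1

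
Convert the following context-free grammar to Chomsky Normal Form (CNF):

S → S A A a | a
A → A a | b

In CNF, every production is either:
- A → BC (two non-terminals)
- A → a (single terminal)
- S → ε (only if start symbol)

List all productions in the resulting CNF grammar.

TA → a; S → a; A → b; S → S X0; X0 → A X1; X1 → A TA; A → A TA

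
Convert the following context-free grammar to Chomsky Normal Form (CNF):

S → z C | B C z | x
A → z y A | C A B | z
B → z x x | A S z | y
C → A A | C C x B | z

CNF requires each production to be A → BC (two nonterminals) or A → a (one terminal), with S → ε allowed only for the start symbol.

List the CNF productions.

TZ → z; S → x; TY → y; A → z; TX → x; B → y; C → z; S → TZ C; S → B X0; X0 → C TZ; A → TZ X1; X1 → TY A; A → C X2; X2 → A B; B → TZ X3; X3 → TX TX; B → A X4; X4 → S TZ; C → A A; C → C X5; X5 → C X6; X6 → TX B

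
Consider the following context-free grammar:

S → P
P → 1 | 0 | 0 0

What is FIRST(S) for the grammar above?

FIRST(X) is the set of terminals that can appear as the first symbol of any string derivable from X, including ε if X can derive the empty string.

We compute FIRST(S) using the standard algorithm.
FIRST(P) = {0, 1}
FIRST(S) = {0, 1}
Therefore, FIRST(S) = {0, 1}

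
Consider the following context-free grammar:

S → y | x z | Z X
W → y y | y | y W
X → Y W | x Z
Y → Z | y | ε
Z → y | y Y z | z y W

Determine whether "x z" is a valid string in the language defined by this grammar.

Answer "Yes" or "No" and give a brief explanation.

Yes - a valid derivation exists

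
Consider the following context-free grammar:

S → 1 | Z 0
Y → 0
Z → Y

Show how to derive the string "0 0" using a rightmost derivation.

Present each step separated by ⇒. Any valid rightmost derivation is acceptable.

S ⇒ Z 0 ⇒ Y 0 ⇒ 0 0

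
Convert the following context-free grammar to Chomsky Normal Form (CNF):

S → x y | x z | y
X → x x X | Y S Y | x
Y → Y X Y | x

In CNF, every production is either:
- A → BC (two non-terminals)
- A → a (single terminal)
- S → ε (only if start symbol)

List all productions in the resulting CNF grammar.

TX → x; TY → y; TZ → z; S → y; X → x; Y → x; S → TX TY; S → TX TZ; X → TX X0; X0 → TX X; X → Y X1; X1 → S Y; Y → Y X2; X2 → X Y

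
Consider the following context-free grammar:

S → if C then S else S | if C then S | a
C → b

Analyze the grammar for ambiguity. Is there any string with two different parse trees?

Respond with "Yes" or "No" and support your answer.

Yes - the string 'if b then if b then if b then a else a else a' has two distinct parse trees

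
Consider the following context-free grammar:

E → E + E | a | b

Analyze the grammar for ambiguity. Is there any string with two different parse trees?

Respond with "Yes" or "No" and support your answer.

Yes - the string 'a + b + a + a + a' has two distinct parse trees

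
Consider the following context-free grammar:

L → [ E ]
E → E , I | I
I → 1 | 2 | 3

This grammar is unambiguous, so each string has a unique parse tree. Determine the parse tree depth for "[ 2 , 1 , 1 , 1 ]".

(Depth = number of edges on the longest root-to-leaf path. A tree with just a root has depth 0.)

6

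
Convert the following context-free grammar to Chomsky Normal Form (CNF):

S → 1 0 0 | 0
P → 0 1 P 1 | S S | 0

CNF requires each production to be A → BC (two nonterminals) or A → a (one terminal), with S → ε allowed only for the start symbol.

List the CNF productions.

T1 → 1; T0 → 0; S → 0; P → 0; S → T1 X0; X0 → T0 T0; P → T0 X1; X1 → T1 X2; X2 → P T1; P → S S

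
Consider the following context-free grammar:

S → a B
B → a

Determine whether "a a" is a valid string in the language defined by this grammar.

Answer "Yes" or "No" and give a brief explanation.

Yes - a valid derivation exists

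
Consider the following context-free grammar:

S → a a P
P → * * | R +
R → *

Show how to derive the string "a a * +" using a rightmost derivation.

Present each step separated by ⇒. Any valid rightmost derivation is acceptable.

S ⇒ a a P ⇒ a a R + ⇒ a a * +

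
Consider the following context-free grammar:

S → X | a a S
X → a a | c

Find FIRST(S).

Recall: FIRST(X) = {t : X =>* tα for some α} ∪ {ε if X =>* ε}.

We compute FIRST(S) using the standard algorithm.
FIRST(S) = {a, c}
FIRST(X) = {a, c}
Therefore, FIRST(S) = {a, c}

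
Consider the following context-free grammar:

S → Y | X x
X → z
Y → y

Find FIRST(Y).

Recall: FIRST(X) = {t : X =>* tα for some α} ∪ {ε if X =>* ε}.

We compute FIRST(Y) using the standard algorithm.
FIRST(S) = {y, z}
FIRST(X) = {z}
FIRST(Y) = {y}
Therefore, FIRST(Y) = {y}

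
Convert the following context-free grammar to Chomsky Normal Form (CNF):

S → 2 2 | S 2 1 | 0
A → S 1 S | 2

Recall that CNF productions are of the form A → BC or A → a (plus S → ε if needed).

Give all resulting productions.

T2 → 2; T1 → 1; S → 0; A → 2; S → T2 T2; S → S X0; X0 → T2 T1; A → S X1; X1 → T1 S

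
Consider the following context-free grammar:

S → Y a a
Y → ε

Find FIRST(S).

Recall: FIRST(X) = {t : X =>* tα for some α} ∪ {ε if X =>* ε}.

We compute FIRST(S) using the standard algorithm.
FIRST(S) = {a}
FIRST(Y) = {ε}
Therefore, FIRST(S) = {a}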